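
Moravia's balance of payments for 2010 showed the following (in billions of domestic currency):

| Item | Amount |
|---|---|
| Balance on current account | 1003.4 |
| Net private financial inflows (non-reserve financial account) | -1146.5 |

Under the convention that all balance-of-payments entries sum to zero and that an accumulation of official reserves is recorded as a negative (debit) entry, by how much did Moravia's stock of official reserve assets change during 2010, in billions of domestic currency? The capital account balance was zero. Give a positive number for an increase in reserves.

Official reserve transactions balance = -(1003.4 + (-1146.5)) = 143.1
An accumulation of reserves is recorded as a debit (negative entry), so the change in the stock of reserves is the negative of that balance.
Change in official reserves = -(143.1) = -143.1

-143.1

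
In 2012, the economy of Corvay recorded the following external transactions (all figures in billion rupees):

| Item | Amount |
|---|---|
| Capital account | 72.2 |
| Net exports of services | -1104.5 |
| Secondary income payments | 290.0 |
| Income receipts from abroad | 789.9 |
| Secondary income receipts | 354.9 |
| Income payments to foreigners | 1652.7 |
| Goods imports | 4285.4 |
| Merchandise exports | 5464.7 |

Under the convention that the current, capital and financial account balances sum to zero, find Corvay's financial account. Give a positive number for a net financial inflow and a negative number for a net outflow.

650.9

Goods balance = 5464.7 - 4285.4 = 1179.3
Services balance = -1104.5
Trade balance (goods + services) = 1179.3 + (-1104.5) = 74.8
Net primary income = 789.9 - 1652.7 = -862.8
Net secondary income = 354.9 - 290.0 = 64.9
Current account = 74.8 + (-862.8) + 64.9 = -723.1
Financial account = -(-723.1 + 72.2) = 650.9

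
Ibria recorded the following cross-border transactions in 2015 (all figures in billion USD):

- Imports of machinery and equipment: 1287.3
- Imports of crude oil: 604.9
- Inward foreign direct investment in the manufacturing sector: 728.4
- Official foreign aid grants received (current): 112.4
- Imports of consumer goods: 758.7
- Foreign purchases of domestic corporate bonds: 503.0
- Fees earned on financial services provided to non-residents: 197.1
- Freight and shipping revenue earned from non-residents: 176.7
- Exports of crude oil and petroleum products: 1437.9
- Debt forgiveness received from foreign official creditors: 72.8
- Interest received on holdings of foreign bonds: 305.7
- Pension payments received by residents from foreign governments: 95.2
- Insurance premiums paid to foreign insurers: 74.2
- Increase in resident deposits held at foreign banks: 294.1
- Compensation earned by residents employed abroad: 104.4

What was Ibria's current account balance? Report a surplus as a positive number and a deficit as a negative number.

-295.7

Goods: -1287.3 - 758.7 + 1437.9 - 604.9 = -1213.0
Services: 197.1 - 74.2 + 176.7 = 299.6
Primary income: 305.7 + 104.4 = 410.1
Secondary income: 112.4 + 95.2 = 207.6
Current account = (-1213.0) + 299.6 + 410.1 + 207.6 = -295.7
(Excluded from the current account — financial account: inward foreign direct investment in the manufacturing sector 728.4, foreign purchases of domestic corporate bonds 503.0, increase in resident deposits held at foreign banks 294.1; capital account: debt forgiveness received from foreign official creditors 72.8.)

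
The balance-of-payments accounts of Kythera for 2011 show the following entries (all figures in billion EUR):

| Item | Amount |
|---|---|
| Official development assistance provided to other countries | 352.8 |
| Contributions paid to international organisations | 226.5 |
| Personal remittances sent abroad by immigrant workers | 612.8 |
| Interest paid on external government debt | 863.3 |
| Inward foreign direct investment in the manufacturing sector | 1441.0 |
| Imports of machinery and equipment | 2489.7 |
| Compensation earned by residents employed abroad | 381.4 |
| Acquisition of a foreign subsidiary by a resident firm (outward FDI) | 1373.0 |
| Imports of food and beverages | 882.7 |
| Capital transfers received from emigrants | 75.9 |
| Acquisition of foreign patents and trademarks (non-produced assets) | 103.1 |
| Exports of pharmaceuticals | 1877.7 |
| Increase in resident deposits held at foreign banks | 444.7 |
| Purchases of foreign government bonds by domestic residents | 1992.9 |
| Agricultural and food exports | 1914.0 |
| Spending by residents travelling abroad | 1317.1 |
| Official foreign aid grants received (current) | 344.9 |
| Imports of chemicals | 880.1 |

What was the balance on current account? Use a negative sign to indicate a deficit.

-3107.0

Goods: -880.1 - 2489.7 + 1877.7 - 882.7 + 1914.0 = -460.8
Services: -1317.1
Primary income: 381.4 - 863.3 = -481.9
Secondary income: -226.5 + 344.9 - 612.8 - 352.8 = -847.2
Current account = (-460.8) + (-1317.1) + (-481.9) + (-847.2) = -3107.0
(Excluded from the current account — financial account: inward foreign direct investment in the manufacturing sector 1441.0, acquisition of a foreign subsidiary by a resident firm (outward FDI) 1373.0, increase in resident deposits held at foreign banks 444.7, purchases of foreign government bonds by domestic residents 1992.9; capital account: capital transfers received from emigrants 75.9, acquisition of foreign patents and trademarks (non-produced assets) 103.1.)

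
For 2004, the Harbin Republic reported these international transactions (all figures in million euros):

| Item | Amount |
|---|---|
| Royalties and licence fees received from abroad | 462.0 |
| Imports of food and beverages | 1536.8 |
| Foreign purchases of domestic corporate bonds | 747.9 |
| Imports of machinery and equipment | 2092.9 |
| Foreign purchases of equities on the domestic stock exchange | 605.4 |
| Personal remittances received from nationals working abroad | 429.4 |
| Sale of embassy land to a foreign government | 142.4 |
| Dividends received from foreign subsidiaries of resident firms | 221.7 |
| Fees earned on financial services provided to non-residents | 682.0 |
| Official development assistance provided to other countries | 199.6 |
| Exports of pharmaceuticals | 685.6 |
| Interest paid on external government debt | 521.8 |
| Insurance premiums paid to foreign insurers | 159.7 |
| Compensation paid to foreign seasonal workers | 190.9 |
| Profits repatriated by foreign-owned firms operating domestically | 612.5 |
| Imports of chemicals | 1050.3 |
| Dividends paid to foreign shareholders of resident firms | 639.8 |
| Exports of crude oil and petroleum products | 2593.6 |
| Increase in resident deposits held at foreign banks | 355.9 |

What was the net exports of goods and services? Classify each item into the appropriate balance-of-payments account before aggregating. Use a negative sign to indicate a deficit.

Goods: -2092.9 - 1536.8 + 685.6 - 1050.3 + 2593.6 = -1400.8
Services: -159.7 + 462.0 + 682.0 = 984.3
Trade balance = -1400.8 + 984.3 = -416.5
(Excluded from the trade balance — financial account: foreign purchases of domestic corporate bonds 747.9, foreign purchases of equities on the domestic stock exchange 605.4, increase in resident deposits held at foreign banks 355.9; secondary income: personal remittances received from nationals working abroad 429.4, official development assistance provided to other countries 199.6; capital account: sale of embassy land to a foreign government 142.4; primary income: dividends received from foreign subsidiaries of resident firms 221.7, interest paid on external government debt 521.8, compensation paid to foreign seasonal workers 190.9, profits repatriated by foreign-owned firms operating domestically 612.5, dividends paid to foreign shareholders of resident firms 639.8.)

-416.5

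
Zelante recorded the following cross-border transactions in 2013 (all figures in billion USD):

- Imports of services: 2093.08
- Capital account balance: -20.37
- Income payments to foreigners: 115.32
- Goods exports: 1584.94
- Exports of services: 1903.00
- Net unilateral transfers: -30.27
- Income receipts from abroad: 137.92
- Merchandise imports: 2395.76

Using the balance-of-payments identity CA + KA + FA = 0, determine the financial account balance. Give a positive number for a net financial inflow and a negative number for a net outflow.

1028.94

Goods balance = 1584.94 - 2395.76 = -810.82
Services balance = 1903.00 - 2093.08 = -190.08
Trade balance (goods + services) = -810.82 + (-190.08) = -1000.90
Net primary income = 137.92 - 115.32 = 22.60
Net secondary income = -30.27
Current account = -1000.90 + 22.60 + (-30.27) = -1008.57
Financial account = -(-1008.57 + (-20.37)) = 1028.94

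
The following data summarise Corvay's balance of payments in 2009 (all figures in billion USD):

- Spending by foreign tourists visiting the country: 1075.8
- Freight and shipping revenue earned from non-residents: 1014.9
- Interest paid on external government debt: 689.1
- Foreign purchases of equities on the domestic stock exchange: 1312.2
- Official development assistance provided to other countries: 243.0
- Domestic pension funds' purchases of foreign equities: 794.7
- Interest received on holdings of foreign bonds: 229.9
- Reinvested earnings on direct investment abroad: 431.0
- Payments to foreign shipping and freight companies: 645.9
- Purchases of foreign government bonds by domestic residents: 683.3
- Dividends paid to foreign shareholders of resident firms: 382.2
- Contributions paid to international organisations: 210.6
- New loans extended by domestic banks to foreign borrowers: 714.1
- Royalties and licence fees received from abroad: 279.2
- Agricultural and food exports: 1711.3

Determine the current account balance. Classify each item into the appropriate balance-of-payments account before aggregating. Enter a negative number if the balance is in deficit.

2571.3

Goods: 1711.3
Services: -645.9 + 279.2 + 1014.9 + 1075.8 = 1724.0
Primary income: -382.2 + 229.9 + 431.0 - 689.1 = -410.4
Secondary income: -243.0 - 210.6 = -453.6
Current account = 1711.3 + 1724.0 + (-410.4) + (-453.6) = 2571.3
(Excluded from the current account — financial account: foreign purchases of equities on the domestic stock exchange 1312.2, domestic pension funds' purchases of foreign equities 794.7, purchases of foreign government bonds by domestic residents 683.3, new loans extended by domestic banks to foreign borrowers 714.1.)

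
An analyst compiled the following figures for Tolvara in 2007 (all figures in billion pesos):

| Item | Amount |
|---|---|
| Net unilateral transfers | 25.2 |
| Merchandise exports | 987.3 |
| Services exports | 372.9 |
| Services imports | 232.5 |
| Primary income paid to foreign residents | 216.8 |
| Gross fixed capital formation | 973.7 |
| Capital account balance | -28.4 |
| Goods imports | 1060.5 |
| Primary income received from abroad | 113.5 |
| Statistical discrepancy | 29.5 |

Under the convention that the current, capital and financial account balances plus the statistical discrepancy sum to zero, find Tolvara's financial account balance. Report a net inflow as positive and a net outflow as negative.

Goods balance = 987.3 - 1060.5 = -73.2
Services balance = 372.9 - 232.5 = 140.4
Trade balance (goods + services) = -73.2 + 140.4 = 67.2
Net primary income = 113.5 - 216.8 = -103.3
Net secondary income = 25.2
Current account = 67.2 + (-103.3) + 25.2 = -10.9
Financial account = -(-10.9 + (-28.4) + 29.5) = 9.8

9.8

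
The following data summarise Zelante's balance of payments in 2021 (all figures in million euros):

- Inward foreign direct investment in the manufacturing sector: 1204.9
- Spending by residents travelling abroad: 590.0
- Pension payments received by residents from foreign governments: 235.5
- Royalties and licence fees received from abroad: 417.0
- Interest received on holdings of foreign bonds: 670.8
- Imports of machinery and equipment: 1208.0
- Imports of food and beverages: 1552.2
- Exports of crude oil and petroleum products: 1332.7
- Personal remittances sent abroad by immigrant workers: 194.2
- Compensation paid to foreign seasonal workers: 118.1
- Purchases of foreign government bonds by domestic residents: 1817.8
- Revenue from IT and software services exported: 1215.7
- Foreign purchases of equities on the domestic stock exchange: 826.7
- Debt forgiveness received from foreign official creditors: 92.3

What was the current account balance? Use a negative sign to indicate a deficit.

Goods: -1208.0 + 1332.7 - 1552.2 = -1427.5
Services: -590.0 + 1215.7 + 417.0 = 1042.7
Primary income: -118.1 + 670.8 = 552.7
Secondary income: -194.2 + 235.5 = 41.3
Current account = (-1427.5) + 1042.7 + 552.7 + 41.3 = 209.2
(Excluded from the current account — financial account: inward foreign direct investment in the manufacturing sector 1204.9, purchases of foreign government bonds by domestic residents 1817.8, foreign purchases of equities on the domestic stock exchange 826.7; capital account: debt forgiveness received from foreign official creditors 92.3.)

209.2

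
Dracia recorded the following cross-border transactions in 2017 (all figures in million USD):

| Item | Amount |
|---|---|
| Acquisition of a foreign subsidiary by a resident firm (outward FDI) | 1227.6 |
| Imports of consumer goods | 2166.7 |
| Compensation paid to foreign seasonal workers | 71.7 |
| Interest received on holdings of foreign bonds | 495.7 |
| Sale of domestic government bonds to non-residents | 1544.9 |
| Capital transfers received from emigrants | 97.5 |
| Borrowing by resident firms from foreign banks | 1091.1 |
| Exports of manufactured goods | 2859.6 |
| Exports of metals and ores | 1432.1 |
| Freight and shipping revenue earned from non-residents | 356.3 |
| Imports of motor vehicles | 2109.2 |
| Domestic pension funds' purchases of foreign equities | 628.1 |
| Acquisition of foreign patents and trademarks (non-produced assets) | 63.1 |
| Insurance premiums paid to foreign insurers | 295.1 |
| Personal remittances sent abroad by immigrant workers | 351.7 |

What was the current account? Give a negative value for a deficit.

149.3

Goods: 1432.1 - 2166.7 + 2859.6 - 2109.2 = 15.8
Services: 356.3 - 295.1 = 61.2
Primary income: -71.7 + 495.7 = 424.0
Secondary income: -351.7
Current account = 15.8 + 61.2 + 424.0 + (-351.7) = 149.3
(Excluded from the current account — financial account: acquisition of a foreign subsidiary by a resident firm (outward FDI) 1227.6, sale of domestic government bonds to non-residents 1544.9, borrowing by resident firms from foreign banks 1091.1, domestic pension funds' purchases of foreign equities 628.1; capital account: capital transfers received from emigrants 97.5, acquisition of foreign patents and trademarks (non-produced assets) 63.1.)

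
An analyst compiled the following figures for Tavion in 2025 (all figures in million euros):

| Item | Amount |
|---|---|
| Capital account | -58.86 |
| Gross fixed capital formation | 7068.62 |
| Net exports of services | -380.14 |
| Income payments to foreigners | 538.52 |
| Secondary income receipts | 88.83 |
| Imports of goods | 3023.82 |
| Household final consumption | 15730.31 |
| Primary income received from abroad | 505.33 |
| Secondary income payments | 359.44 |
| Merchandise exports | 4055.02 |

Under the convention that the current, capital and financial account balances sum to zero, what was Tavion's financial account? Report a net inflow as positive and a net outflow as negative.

-288.40

Goods balance = 4055.02 - 3023.82 = 1031.20
Services balance = -380.14
Trade balance (goods + services) = 1031.20 + (-380.14) = 651.06
Net primary income = 505.33 - 538.52 = -33.19
Net secondary income = 88.83 - 359.44 = -270.61
Current account = 651.06 + (-33.19) + (-270.61) = 347.26
Financial account = -(347.26 + (-58.86)) = -288.40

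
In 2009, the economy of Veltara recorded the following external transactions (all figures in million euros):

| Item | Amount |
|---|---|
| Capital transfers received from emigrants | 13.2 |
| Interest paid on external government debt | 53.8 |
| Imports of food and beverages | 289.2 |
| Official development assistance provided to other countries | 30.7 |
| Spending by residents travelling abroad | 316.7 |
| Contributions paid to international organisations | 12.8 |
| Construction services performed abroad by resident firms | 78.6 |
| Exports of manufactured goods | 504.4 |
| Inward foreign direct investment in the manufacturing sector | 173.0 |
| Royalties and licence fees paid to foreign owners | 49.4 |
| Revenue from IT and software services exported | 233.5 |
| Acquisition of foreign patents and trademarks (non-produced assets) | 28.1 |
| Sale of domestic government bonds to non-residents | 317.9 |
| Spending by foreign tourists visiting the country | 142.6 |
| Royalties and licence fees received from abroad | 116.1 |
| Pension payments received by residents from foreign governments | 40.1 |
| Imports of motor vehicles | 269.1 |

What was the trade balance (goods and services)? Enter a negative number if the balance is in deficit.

150.8

Goods: -289.2 - 269.1 + 504.4 = -53.9
Services: 233.5 - 49.4 - 316.7 + 78.6 + 116.1 + 142.6 = 204.7
Trade balance = -53.9 + 204.7 = 150.8
(Excluded from the trade balance — capital account: capital transfers received from emigrants 13.2, acquisition of foreign patents and trademarks (non-produced assets) 28.1; primary income: interest paid on external government debt 53.8; secondary income: official development assistance provided to other countries 30.7, contributions paid to international organisations 12.8, pension payments received by residents from foreign governments 40.1; financial account: inward foreign direct investment in the manufacturing sector 173.0, sale of domestic government bonds to non-residents 317.9.)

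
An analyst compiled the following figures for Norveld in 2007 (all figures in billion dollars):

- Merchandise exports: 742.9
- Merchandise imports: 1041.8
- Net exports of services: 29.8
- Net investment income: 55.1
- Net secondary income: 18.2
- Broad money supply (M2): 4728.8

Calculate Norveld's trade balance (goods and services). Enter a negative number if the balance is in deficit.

-269.1

Goods balance = 742.9 - 1041.8 = -298.9
Services balance = 29.8
Trade balance (goods + services) = -298.9 + 29.8 = -269.1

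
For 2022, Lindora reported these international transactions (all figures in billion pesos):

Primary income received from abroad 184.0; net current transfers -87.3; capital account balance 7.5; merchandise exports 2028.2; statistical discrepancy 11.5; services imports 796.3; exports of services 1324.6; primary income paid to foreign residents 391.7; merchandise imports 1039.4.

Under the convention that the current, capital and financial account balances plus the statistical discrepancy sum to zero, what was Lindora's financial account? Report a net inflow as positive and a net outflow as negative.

Goods balance = 2028.2 - 1039.4 = 988.8
Services balance = 1324.6 - 796.3 = 528.3
Trade balance (goods + services) = 988.8 + 528.3 = 1517.1
Net primary income = 184.0 - 391.7 = -207.7
Net secondary income = -87.3
Current account = 1517.1 + (-207.7) + (-87.3) = 1222.1
Financial account = -(1222.1 + 7.5 + 11.5) = -1241.1

-1241.1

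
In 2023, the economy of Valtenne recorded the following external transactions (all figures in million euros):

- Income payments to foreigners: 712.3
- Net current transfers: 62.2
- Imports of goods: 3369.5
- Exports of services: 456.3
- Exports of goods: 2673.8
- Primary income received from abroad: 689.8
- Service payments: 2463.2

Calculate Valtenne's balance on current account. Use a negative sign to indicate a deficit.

Goods balance = 2673.8 - 3369.5 = -695.7
Services balance = 456.3 - 2463.2 = -2006.9
Trade balance (goods + services) = -695.7 + (-2006.9) = -2702.6
Net primary income = 689.8 - 712.3 = -22.5
Net secondary income = 62.2
Current account = -2702.6 + (-22.5) + 62.2 = -2662.9

-2662.9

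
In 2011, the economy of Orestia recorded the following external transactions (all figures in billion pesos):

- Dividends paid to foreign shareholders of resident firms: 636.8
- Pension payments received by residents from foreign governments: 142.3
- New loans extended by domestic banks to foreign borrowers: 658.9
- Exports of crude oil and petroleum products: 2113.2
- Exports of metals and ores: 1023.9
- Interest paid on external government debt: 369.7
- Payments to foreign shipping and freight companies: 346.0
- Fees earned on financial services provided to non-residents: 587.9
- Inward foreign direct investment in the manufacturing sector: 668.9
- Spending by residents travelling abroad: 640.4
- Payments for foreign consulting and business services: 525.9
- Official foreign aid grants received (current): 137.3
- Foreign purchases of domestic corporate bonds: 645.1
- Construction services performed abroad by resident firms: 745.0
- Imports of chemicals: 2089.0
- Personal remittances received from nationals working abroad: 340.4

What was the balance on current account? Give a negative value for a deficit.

Goods: 1023.9 - 2089.0 + 2113.2 = 1048.1
Services: 587.9 - 640.4 + 745.0 - 346.0 - 525.9 = -179.4
Primary income: -369.7 - 636.8 = -1006.5
Secondary income: 137.3 + 142.3 + 340.4 = 620.0
Current account = 1048.1 + (-179.4) + (-1006.5) + 620.0 = 482.2
(Excluded from the current account — financial account: new loans extended by domestic banks to foreign borrowers 658.9, inward foreign direct investment in the manufacturing sector 668.9, foreign purchases of domestic corporate bonds 645.1.)

482.2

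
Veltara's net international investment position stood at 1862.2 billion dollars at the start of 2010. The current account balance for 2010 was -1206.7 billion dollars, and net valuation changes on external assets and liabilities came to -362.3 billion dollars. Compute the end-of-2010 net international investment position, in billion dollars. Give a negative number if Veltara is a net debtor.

293.2

Change in NIIP = current account + net valuation change = -1206.7 + (-362.3) = -1569.0
End-of-year NIIP = 1862.2 + (-1569.0) = 293.2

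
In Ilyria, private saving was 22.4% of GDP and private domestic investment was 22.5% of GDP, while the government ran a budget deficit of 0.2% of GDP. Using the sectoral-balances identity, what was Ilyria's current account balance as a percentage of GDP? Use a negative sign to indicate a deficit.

-0.3

By the sectoral-balances identity, CA = (S_private - I) + (T - G).
Private balance = 22.4 - 22.5 = -0.1
Government balance (T - G) = -0.2
CA = -0.1 + (-0.2) = -0.3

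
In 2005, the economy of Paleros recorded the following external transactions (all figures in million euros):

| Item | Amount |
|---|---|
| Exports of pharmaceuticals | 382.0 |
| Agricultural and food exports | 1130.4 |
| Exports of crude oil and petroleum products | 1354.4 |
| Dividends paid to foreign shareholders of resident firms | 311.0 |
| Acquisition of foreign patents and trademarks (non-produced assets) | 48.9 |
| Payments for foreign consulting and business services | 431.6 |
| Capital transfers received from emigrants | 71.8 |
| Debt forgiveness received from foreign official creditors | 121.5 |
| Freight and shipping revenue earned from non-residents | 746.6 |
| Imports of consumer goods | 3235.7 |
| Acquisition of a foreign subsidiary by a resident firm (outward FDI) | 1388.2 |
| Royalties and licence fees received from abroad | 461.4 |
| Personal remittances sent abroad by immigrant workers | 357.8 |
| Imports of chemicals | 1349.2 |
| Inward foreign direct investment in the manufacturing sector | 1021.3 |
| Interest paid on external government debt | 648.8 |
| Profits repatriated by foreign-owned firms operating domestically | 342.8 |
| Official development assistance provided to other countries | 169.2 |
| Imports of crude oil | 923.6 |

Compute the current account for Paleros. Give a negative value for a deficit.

Goods: -3235.7 + 1354.4 - 923.6 - 1349.2 + 1130.4 + 382.0 = -2641.7
Services: 746.6 - 431.6 + 461.4 = 776.4
Primary income: -342.8 - 648.8 - 311.0 = -1302.6
Secondary income: -357.8 - 169.2 = -527.0
Current account = (-2641.7) + 776.4 + (-1302.6) + (-527.0) = -3694.9
(Excluded from the current account — capital account: acquisition of foreign patents and trademarks (non-produced assets) 48.9, capital transfers received from emigrants 71.8, debt forgiveness received from foreign official creditors 121.5; financial account: acquisition of a foreign subsidiary by a resident firm (outward FDI) 1388.2, inward foreign direct investment in the manufacturing sector 1021.3.)

-3694.9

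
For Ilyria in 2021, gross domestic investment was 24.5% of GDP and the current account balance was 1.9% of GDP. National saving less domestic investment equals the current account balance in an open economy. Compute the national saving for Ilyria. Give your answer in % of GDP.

26.4

S = I + CA = 24.5 + 1.9 = 26.4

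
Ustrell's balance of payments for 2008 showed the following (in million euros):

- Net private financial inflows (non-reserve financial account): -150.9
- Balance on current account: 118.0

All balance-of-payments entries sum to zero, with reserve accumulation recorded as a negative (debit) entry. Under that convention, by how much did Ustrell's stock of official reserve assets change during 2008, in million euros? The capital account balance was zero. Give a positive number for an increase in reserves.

Official reserve transactions balance = -(118.0 + (-150.9)) = 32.9
An accumulation of reserves is recorded as a debit (negative entry), so the change in the stock of reserves is the negative of that balance.
Change in official reserves = -(32.9) = -32.9

-32.9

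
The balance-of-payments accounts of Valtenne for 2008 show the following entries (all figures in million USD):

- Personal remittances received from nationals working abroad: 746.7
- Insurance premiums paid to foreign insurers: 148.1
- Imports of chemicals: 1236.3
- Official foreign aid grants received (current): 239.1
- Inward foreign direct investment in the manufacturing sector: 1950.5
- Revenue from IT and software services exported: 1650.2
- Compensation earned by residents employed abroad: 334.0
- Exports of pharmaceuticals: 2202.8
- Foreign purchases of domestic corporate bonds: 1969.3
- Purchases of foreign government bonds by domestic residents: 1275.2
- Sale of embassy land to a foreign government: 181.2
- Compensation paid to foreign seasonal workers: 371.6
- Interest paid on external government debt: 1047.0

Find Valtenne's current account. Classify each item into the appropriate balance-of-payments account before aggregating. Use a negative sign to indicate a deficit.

Goods: -1236.3 + 2202.8 = 966.5
Services: 1650.2 - 148.1 = 1502.1
Primary income: -371.6 + 334.0 - 1047.0 = -1084.6
Secondary income: 746.7 + 239.1 = 985.8
Current account = 966.5 + 1502.1 + (-1084.6) + 985.8 = 2369.8
(Excluded from the current account — financial account: inward foreign direct investment in the manufacturing sector 1950.5, foreign purchases of domestic corporate bonds 1969.3, purchases of foreign government bonds by domestic residents 1275.2; capital account: sale of embassy land to a foreign government 181.2.)

2369.8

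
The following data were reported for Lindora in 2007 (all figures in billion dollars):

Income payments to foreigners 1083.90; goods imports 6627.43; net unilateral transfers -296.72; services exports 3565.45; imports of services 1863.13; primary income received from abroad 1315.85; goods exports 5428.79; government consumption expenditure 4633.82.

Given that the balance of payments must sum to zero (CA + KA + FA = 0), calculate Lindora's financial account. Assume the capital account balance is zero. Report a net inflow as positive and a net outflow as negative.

-438.91

Goods balance = 5428.79 - 6627.43 = -1198.64
Services balance = 3565.45 - 1863.13 = 1702.32
Trade balance (goods + services) = -1198.64 + 1702.32 = 503.68
Net primary income = 1315.85 - 1083.90 = 231.95
Net secondary income = -296.72
Current account = 503.68 + 231.95 + (-296.72) = 438.91
Financial account = -(438.91) = -438.91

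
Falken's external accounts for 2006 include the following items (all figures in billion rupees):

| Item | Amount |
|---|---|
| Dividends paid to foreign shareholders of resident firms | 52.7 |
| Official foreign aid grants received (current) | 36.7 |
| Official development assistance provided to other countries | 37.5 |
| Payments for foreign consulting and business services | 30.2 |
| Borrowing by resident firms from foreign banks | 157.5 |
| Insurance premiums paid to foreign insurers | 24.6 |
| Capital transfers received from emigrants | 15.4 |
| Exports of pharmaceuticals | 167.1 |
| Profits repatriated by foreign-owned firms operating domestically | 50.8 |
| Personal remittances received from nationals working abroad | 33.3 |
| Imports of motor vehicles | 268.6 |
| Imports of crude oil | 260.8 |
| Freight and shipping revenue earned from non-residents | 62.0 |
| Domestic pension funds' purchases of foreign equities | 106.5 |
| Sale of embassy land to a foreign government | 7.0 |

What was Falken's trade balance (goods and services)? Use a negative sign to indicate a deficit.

Goods: -260.8 + 167.1 - 268.6 = -362.3
Services: 62.0 - 24.6 - 30.2 = 7.2
Trade balance = -362.3 + 7.2 = -355.1
(Excluded from the trade balance — primary income: dividends paid to foreign shareholders of resident firms 52.7, profits repatriated by foreign-owned firms operating domestically 50.8; secondary income: official foreign aid grants received (current) 36.7, official development assistance provided to other countries 37.5, personal remittances received from nationals working abroad 33.3; financial account: borrowing by resident firms from foreign banks 157.5, domestic pension funds' purchases of foreign equities 106.5; capital account: capital transfers received from emigrants 15.4, sale of embassy land to a foreign government 7.0.)

-355.1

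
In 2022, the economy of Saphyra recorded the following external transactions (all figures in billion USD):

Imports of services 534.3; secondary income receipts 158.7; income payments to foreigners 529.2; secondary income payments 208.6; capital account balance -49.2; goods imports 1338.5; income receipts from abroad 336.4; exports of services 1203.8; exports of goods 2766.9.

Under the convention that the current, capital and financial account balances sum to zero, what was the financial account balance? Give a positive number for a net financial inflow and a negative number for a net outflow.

Goods balance = 2766.9 - 1338.5 = 1428.4
Services balance = 1203.8 - 534.3 = 669.5
Trade balance (goods + services) = 1428.4 + 669.5 = 2097.9
Net primary income = 336.4 - 529.2 = -192.8
Net secondary income = 158.7 - 208.6 = -49.9
Current account = 2097.9 + (-192.8) + (-49.9) = 1855.2
Financial account = -(1855.2 + (-49.2)) = -1806.0

-1806.0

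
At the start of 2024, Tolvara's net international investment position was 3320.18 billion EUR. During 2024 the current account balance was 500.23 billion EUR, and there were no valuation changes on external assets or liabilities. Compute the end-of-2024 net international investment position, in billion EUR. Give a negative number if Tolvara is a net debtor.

With no valuation effects, change in NIIP = current account = 500.23
End-of-year NIIP = 3320.18 + 500.23 = 3820.41

3820.41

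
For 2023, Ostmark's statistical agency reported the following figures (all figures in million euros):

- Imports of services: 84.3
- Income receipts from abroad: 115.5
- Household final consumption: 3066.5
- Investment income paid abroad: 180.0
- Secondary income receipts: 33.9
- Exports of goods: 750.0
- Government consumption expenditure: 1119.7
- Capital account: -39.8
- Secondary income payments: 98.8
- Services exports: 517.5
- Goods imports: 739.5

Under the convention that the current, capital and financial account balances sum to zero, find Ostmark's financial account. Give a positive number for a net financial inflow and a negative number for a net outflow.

Goods balance = 750.0 - 739.5 = 10.5
Services balance = 517.5 - 84.3 = 433.2
Trade balance (goods + services) = 10.5 + 433.2 = 443.7
Net primary income = 115.5 - 180.0 = -64.5
Net secondary income = 33.9 - 98.8 = -64.9
Current account = 443.7 + (-64.5) + (-64.9) = 314.3
Financial account = -(314.3 + (-39.8)) = -274.5

-274.5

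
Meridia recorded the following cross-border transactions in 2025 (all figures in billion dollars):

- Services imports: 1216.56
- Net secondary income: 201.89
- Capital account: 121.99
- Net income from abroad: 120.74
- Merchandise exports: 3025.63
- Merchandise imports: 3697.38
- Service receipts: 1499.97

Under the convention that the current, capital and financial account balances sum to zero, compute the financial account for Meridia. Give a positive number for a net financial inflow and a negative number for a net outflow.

-56.28

Goods balance = 3025.63 - 3697.38 = -671.75
Services balance = 1499.97 - 1216.56 = 283.41
Trade balance (goods + services) = -671.75 + 283.41 = -388.34
Net primary income = 120.74
Net secondary income = 201.89
Current account = -388.34 + 120.74 + 201.89 = -65.71
Financial account = -(-65.71 + 121.99) = -56.28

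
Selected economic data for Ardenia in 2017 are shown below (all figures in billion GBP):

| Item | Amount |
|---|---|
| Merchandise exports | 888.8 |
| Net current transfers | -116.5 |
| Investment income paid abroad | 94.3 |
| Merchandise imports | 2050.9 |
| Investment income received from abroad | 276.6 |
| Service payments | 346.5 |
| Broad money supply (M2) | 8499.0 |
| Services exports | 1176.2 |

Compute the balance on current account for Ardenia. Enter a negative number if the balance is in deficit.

-266.6

Goods balance = 888.8 - 2050.9 = -1162.1
Services balance = 1176.2 - 346.5 = 829.7
Trade balance (goods + services) = -1162.1 + 829.7 = -332.4
Net primary income = 276.6 - 94.3 = 182.3
Net secondary income = -116.5
Current account = -332.4 + 182.3 + (-116.5) = -266.6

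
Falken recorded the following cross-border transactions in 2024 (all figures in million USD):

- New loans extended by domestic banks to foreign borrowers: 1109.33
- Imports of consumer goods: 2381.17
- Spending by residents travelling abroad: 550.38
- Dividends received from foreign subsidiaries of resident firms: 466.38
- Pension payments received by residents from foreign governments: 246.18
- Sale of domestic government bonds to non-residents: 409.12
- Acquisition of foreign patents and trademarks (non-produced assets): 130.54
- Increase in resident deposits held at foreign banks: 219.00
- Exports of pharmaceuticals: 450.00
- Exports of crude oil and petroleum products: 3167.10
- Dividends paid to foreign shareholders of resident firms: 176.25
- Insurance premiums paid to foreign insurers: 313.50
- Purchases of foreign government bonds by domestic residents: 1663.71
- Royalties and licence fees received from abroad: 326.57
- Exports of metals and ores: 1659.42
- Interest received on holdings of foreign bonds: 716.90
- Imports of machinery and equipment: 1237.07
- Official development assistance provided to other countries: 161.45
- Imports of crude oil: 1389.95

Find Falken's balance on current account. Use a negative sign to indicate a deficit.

822.78

Goods: -1237.07 - 2381.17 + 450.00 + 3167.10 + 1659.42 - 1389.95 = 268.33
Services: -313.50 + 326.57 - 550.38 = -537.31
Primary income: 466.38 - 176.25 + 716.90 = 1007.03
Secondary income: -161.45 + 246.18 = 84.73
Current account = 268.33 + (-537.31) + 1007.03 + 84.73 = 822.78
(Excluded from the current account — financial account: new loans extended by domestic banks to foreign borrowers 1109.33, sale of domestic government bonds to non-residents 409.12, increase in resident deposits held at foreign banks 219.00, purchases of foreign government bonds by domestic residents 1663.71; capital account: acquisition of foreign patents and trademarks (non-produced assets) 130.54.)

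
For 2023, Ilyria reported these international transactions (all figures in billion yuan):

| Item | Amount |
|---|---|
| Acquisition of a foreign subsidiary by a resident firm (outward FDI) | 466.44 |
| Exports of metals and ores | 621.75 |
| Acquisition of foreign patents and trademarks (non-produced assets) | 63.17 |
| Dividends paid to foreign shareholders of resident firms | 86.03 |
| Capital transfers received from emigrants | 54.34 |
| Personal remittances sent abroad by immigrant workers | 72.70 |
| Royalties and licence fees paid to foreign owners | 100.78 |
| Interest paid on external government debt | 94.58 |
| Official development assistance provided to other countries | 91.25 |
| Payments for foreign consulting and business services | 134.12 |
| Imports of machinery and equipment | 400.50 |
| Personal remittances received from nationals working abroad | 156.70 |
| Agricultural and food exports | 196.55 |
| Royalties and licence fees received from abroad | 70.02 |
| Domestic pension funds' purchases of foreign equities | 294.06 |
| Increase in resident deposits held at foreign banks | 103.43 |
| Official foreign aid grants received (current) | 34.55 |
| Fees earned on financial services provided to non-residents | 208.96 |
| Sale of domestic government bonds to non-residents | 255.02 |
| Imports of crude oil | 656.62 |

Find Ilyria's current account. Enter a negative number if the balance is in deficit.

Goods: 196.55 - 656.62 + 621.75 - 400.50 = -238.82
Services: 208.96 - 100.78 + 70.02 - 134.12 = 44.08
Primary income: -86.03 - 94.58 = -180.61
Secondary income: 156.70 - 91.25 - 72.70 + 34.55 = 27.30
Current account = (-238.82) + 44.08 + (-180.61) + 27.30 = -348.05
(Excluded from the current account — financial account: acquisition of a foreign subsidiary by a resident firm (outward FDI) 466.44, domestic pension funds' purchases of foreign equities 294.06, increase in resident deposits held at foreign banks 103.43, sale of domestic government bonds to non-residents 255.02; capital account: acquisition of foreign patents and trademarks (non-produced assets) 63.17, capital transfers received from emigrants 54.34.)

-348.05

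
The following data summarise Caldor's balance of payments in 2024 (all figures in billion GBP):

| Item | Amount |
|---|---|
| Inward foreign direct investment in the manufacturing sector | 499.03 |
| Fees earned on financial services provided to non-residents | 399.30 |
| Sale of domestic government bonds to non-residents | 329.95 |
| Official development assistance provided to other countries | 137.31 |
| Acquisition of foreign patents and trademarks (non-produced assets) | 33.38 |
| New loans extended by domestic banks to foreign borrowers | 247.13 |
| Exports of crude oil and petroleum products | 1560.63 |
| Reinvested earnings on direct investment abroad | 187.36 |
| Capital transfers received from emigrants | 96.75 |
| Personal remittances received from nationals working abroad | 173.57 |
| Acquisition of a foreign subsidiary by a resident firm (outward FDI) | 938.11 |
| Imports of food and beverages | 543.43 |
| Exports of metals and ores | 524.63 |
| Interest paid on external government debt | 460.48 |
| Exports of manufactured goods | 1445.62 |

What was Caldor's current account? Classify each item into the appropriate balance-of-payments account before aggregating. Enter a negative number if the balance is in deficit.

Goods: -543.43 + 1445.62 + 1560.63 + 524.63 = 2987.45
Services: 399.30
Primary income: -460.48 + 187.36 = -273.12
Secondary income: 173.57 - 137.31 = 36.26
Current account = 2987.45 + 399.30 + (-273.12) + 36.26 = 3149.89
(Excluded from the current account — financial account: inward foreign direct investment in the manufacturing sector 499.03, sale of domestic government bonds to non-residents 329.95, new loans extended by domestic banks to foreign borrowers 247.13, acquisition of a foreign subsidiary by a resident firm (outward FDI) 938.11; capital account: acquisition of foreign patents and trademarks (non-produced assets) 33.38, capital transfers received from emigrants 96.75.)

3149.89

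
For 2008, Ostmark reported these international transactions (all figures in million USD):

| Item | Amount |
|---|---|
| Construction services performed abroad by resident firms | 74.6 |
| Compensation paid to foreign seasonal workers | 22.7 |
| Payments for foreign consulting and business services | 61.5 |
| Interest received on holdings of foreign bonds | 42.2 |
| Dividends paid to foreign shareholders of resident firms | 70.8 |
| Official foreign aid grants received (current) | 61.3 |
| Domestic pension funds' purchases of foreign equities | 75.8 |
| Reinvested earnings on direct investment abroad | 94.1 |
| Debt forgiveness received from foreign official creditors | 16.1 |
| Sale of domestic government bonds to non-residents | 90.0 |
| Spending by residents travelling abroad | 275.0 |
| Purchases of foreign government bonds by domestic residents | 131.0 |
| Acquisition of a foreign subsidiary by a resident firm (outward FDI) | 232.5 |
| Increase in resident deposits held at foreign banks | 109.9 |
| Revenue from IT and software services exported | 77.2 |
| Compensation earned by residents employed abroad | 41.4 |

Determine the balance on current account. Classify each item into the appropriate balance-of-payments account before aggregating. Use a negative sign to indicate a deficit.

Services: 77.2 - 275.0 + 74.6 - 61.5 = -184.7
Primary income: -70.8 + 42.2 + 41.4 + 94.1 - 22.7 = 84.2
Secondary income: 61.3
Current account = (-184.7) + 84.2 + 61.3 = -39.2
(Excluded from the current account — financial account: domestic pension funds' purchases of foreign equities 75.8, sale of domestic government bonds to non-residents 90.0, purchases of foreign government bonds by domestic residents 131.0, acquisition of a foreign subsidiary by a resident firm (outward FDI) 232.5, increase in resident deposits held at foreign banks 109.9; capital account: debt forgiveness received from foreign official creditors 16.1.)

-39.2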